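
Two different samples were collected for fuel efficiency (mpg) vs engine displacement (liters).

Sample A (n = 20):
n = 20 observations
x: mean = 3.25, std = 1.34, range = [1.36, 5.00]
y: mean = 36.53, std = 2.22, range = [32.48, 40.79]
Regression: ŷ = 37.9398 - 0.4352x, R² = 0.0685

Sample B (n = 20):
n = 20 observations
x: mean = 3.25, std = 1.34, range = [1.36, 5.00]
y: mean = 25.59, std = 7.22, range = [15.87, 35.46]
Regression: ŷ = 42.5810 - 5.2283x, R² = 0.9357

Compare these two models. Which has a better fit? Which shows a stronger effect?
Model B has the better fit (R² = 0.9357 vs 0.0685). Model B shows the stronger effect (|β₁| = 5.2283 vs 0.4352).

Model Comparison:

Goodness of fit (R²):
- Model A: R² = 0.0685 → 6.85% of variance in fuel efficiency explained
- Model B: R² = 0.9357 → 93.57% of variance in fuel efficiency explained
- 0.9357 > 0.0685 → Model B has the better fit

Strength of effect — compare |β₁|:
- Model A: β₁ = -0.4352 → predicted fuel efficiency falls 0.4352 mpg per additional liter of engine displacement
- Model B: β₁ = -5.2283 → predicted fuel efficiency falls 5.2283 mpg per additional liter of engine displacement
- |-0.4352| < |-5.2283| → Model B shows the stronger marginal effect

Note: R² measures how tightly points cluster around the line; β₁ measures how steep the line is — they answer different questions.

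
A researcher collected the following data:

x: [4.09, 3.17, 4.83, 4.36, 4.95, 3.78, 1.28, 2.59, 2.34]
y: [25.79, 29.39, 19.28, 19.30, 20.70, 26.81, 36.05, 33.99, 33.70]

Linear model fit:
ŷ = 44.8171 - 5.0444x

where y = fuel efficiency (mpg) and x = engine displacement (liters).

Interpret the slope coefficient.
An increase of one liter in engine displacement is associated with a 5.0444 mpg decrease in predicted fuel efficiency.

β₁ = -5.0444 is the change in predicted fuel efficiency (mpg) per additional liter of engine displacement.

Interpretation:
- Engine displacement up by 1 liter → predicted fuel efficiency decreases by 5.0444 mpg
- The effect is assumed constant over the observed range of x (linearity)

The intercept β₀ = 44.8171 is the predicted fuel efficiency when engine displacement = 0; since the smallest observed x is 1.28, this is an extrapolation and mainly anchors the line.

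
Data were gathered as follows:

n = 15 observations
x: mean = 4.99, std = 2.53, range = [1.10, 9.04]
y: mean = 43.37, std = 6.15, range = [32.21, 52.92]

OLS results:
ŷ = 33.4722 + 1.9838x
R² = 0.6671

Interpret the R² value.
About 66.71% of the variability in y is accounted for by the regression on x (R² = 0.6671) — a moderate linear fit.

The coefficient of determination R² is the fraction of the total variation in y that the fitted line accounts for.

Here R² = 0.6671:
- Explained: 66.71% of the variation in y
- Unexplained (residual): 100% − 66.71% = 33.29%
- Rule of thumb (below 0.3 weak; 0.3 to below 0.7 moderate; 0.7 and above strong) → moderate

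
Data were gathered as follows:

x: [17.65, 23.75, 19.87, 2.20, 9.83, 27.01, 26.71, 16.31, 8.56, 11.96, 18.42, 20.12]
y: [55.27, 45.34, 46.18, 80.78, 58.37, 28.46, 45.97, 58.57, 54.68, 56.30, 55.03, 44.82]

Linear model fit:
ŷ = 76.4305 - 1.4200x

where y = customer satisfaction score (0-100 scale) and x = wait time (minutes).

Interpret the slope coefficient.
For each additional minute of wait time, predicted satisfaction score decreases by approximately 1.4200 points.

β₁ = -1.4200 is the change in predicted satisfaction score (points) per additional minute of wait time.

Interpretation:
- Wait time up by 1 minute → predicted satisfaction score decreases by 1.4200 points
- This is a linear approximation: the same per-unit change is assumed across the whole observed x range
- The sign (−) gives the direction; the magnitude 1.4200 gives the size of the effect per minute

The intercept β₀ = 76.4305 is the predicted satisfaction score when wait time = 0; since the smallest observed x is 2.20, this is an extrapolation and mainly anchors the line.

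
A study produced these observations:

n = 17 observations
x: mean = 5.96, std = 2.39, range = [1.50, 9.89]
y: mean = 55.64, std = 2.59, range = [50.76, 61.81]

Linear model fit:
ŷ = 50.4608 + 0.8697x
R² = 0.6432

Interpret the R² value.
R² = 0.6432 means 64.32% of the variation in y is explained by the linear relationship with x. This indicates a moderate fit.

R² (coefficient of determination) measures the proportion of variance in y explained by the regression model.

Here R² = 0.6432:
- Explained: 64.32% of the variation in y
- Unexplained (residual): 100% − 64.32% = 35.68%
- Rule of thumb (below 0.3 weak; 0.3 to below 0.7 moderate; 0.7 and above strong) → moderate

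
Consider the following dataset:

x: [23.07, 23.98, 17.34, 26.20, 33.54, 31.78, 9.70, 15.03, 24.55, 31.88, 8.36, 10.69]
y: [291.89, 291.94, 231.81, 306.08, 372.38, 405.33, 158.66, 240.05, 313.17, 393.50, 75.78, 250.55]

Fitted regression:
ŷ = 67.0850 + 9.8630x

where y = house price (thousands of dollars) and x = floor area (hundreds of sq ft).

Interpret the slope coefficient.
For each additional hundred sq ft of floor area, predicted house price increases by approximately 9.8630 thousand dollars.

β₁ = 9.8630 is the change in predicted house price (thousand dollars) per additional hundred sq ft of floor area.

Interpretation:
- Floor area up by 1 hundred sq ft → predicted house price increases by 9.8630 thousand dollars
- The effect is assumed constant over the observed range of x (linearity)
- The slope describes association in these data, not necessarily a causal effect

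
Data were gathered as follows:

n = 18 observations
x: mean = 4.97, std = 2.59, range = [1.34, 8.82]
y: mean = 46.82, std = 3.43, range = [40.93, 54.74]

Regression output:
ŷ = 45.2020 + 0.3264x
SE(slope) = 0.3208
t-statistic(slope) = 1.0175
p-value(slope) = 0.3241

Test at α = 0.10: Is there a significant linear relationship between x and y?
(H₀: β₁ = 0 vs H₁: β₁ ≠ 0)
Since p-value = 0.3241 ≥ α = 0.10, fail to reject H₀ — the slope is not significantly different from 0.

Hypothesis test for the slope coefficient:

H₀: β₁ = 0 (no linear relationship)
H₁: β₁ ≠ 0 (linear relationship exists)

Test statistic: t = β̂₁ / SE(β̂₁) = 0.3264 / 0.3208 = 1.0175

p = 0.3241: how often a slope estimate this far from 0 (in SE units) would arise by chance if β₁ were truly 0.

Decision rule: reject H₀ if p-value < α.
p-value = 0.3241 ≥ α = 0.10 → fail to reject H₀.

At α = 0.10 the data do not provide convincing evidence of a nonzero slope.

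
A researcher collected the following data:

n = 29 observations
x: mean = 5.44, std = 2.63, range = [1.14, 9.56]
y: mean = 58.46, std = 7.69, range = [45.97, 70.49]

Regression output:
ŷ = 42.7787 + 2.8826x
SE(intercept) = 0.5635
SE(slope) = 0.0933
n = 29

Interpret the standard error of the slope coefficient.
SE(β̂₁) = 0.0933 is the estimated standard deviation of the slope estimate across repeated samples; relative to β̂₁ = 2.8826 that is 3.2%, a precise estimate.

SE(β̂₁) = 0.0933 says: if we drew many samples of n = 29 from the same population and refit each time, the fitted slopes would scatter with a standard deviation of roughly 0.0933 around the true β₁.

Relative precision:
- SE / |β̂₁| = 0.0933 / 2.8826 = 3.2%
- Rule of thumb (under 20%: precise; 20% to under 50%: moderately precise; 50% or more: imprecise) → precise

Link to the t-test: t = β̂₁ / SE(β̂₁) = 2.8826 / 0.0933 = 30.8960, the statistic for H₀: β₁ = 0.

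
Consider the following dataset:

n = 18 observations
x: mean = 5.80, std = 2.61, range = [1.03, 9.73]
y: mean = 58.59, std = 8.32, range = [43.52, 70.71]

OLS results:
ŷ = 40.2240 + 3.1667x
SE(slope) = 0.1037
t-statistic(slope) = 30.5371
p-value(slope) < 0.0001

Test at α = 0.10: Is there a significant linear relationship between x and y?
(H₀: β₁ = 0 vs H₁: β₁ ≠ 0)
Since p-value < 0.0001 < α = 0.10, reject H₀ — the slope is significantly different from 0.

Hypothesis test for the slope coefficient:

H₀: β₁ = 0 (no linear relationship)
H₁: β₁ ≠ 0 (linear relationship exists)

Test statistic: t = β̂₁ / SE(β̂₁) = 3.1667 / 0.1037 = 30.5371

With df = 16, the two-sided p-value for |t| = 30.5371 is <0.0001.

Decision rule: reject H₀ if p-value < α.
p-value < 0.0001 < α = 0.10 → reject H₀.

There is sufficient evidence at the 10% significance level to conclude that a linear relationship exists between x and y.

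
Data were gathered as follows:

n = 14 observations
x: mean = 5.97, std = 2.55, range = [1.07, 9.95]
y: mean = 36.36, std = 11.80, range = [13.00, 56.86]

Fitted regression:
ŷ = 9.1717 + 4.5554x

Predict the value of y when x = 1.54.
ŷ = 16.1870

Plug x = 1.54 into the fitted line:

ŷ = 9.1717 + 4.5554 × 1.54
ŷ = 9.1717 + 7.0153
ŷ = 16.1870

This is the fitted mean response at that x — an individual observation would come with a wider prediction interval.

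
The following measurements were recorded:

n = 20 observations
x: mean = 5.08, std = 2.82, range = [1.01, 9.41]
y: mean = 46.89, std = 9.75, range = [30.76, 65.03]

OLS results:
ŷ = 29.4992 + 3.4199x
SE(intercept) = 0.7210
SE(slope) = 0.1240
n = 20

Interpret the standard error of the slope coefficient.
The slope 3.4199 is pinned down to within about ±0.1240 (one SE) by these data — relative uncertainty 3.6%, i.e. precise.

SE(β̂₁) = 0.1240 says: if we drew many samples of n = 20 from the same population and refit each time, the fitted slopes would scatter with a standard deviation of roughly 0.1240 around the true β₁.

Relative precision:
- SE / |β̂₁| = 0.1240 / 3.4199 = 3.6%
- Rule of thumb (under 20%: precise; 20% to under 50%: moderately precise; 50% or more: imprecise) → precise

Link to interval estimation: a confidence interval for β₁ is β̂₁ ± t* × 0.1240, so SE sets the half-width per unit of t*.

What drives SE(β̂₁): more residual scatter → larger SE; wider spread of x values → smaller SE.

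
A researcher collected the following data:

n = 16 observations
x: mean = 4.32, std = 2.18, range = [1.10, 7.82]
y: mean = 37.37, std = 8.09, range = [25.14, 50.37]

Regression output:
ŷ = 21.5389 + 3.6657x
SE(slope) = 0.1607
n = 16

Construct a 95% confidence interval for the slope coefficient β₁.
The 95% CI for β₁ is (3.3210, 4.0104)

Confidence interval for the slope:

The 95% CI for β₁ is: β̂₁ ± t*(α/2, n-2) × SE(β̂₁)

Step 1: Find critical t-value
- Confidence level = 0.95
- Degrees of freedom = n - 2 = 16 - 2 = 14
- t*(α/2, 14) = 2.1448

Step 2: Calculate margin of error
Margin = 2.1448 × 0.1607 = 0.3447

Step 3: Construct interval
CI = 3.6657 ± 0.3447
CI = (3.3210, 4.0104)

Interpretation: each one-unit increase in x is associated with a change in mean y of between 3.3210 and 4.0104, with 95% confidence.
Since 0 is outside the interval, a two-sided test at α = 0.05 would reject H₀: β₁ = 0.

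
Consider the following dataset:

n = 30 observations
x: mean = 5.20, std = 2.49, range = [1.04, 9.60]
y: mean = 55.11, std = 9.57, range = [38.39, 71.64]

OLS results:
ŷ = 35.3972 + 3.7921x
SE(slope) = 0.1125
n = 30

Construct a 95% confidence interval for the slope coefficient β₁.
The 95% CI for β₁ is (3.5617, 4.0225)

Confidence interval for the slope:

The 95% CI for β₁ is: β̂₁ ± t*(α/2, n-2) × SE(β̂₁)

Step 1: Find critical t-value
- Confidence level = 0.95
- Degrees of freedom = n - 2 = 30 - 2 = 28
- t*(α/2, 28) = 2.0484

Step 2: Calculate margin of error
Margin = 2.0484 × 0.1125 = 0.2304

Step 3: Construct interval
CI = 3.7921 ± 0.2304
CI = (3.5617, 4.0225)

Interpretation: intervals built this way capture the true β₁ in 95% of repeated samples; here the plausible range for the per-unit effect of x on y is 3.5617 to 4.0225.
Since 0 is outside the interval, a two-sided test at α = 0.05 would reject H₀: β₁ = 0.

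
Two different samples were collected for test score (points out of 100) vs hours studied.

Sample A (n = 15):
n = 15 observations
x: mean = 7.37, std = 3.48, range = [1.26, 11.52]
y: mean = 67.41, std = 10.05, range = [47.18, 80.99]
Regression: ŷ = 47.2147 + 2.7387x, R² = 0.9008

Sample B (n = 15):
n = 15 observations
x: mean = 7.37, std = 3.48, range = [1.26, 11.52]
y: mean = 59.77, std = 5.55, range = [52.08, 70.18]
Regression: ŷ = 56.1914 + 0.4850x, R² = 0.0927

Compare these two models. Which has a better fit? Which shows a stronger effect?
Model A has the better fit (R² = 0.9008 vs 0.0927). Model A shows the stronger effect (|β₁| = 2.7387 vs 0.4850).

Model Comparison:

Which explains more variance? (R²)
- Model A: R² = 0.9008 → 90.08% of variance in test score explained
- Model B: R² = 0.0927 → 9.27% of variance in test score explained
- 0.9008 > 0.0927 → Model A has the better fit

Which has the larger per-hour effect? (|β₁|)
- Model A: β₁ = 2.7387 → predicted test score rises 2.7387 points per additional hour of study time
- Model B: β₁ = 0.4850 → predicted test score rises 0.4850 points per additional hour of study time
- |2.7387| > |0.4850| → Model A shows the stronger marginal effect

Notes:
- R² measures how tightly points cluster around the line; β₁ measures how steep the line is — they answer different questions.
- A steeper slope doesn't make a better model if the scatter around the line is large.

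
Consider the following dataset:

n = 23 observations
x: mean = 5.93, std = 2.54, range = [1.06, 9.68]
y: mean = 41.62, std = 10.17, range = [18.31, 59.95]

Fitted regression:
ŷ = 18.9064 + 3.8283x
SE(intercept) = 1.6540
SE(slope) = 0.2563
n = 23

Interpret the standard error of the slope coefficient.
The slope 3.8283 is pinned down to within about ±0.2563 (one SE) by these data — relative uncertainty 6.7%, i.e. precise.

What SE measures:
- The standard error quantifies the sampling variability of the coefficient estimate
- It is the estimated standard deviation of β̂₁ across hypothetical repeated samples of the same size
- Smaller SE → more precise estimate

Relative precision:
- SE / |β̂₁| = 0.2563 / 3.8283 = 6.7%
- Rule of thumb (under 20%: precise; 20% to under 50%: moderately precise; 50% or more: imprecise) → precise

Link to interval estimation: a confidence interval for β₁ is β̂₁ ± t* × 0.2563, so SE sets the half-width per unit of t*.

What drives SE(β̂₁): more residual scatter → larger SE; wider spread of x values → smaller SE.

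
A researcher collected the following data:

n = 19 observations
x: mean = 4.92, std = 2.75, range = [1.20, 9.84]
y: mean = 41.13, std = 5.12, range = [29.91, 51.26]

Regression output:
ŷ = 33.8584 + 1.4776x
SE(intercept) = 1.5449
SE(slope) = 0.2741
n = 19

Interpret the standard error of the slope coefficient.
SE(β̂₁) = 0.2741 is the estimated standard deviation of the slope estimate across repeated samples; relative to β̂₁ = 1.4776 that is 18.6%, a precise estimate.

SE(β̂₁) = 0.2741 says: if we drew many samples of n = 19 from the same population and refit each time, the fitted slopes would scatter with a standard deviation of roughly 0.2741 around the true β₁.

Relative precision:
- SE / |β̂₁| = 0.2741 / 1.4776 = 18.6%
- Rule of thumb (under 20%: precise; 20% to under 50%: moderately precise; 50% or more: imprecise) → precise

Rough 95% range (±2 SE): 1.4776 ± 0.5482 → (0.9294, 2.0258).

What drives SE(β̂₁): wider spread of x values → smaller SE; more residual scatter → larger SE.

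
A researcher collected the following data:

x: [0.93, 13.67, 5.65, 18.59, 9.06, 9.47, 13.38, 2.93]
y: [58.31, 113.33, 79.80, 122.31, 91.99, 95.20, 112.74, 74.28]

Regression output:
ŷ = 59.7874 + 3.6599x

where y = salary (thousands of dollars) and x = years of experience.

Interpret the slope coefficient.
On average, salary is about 3.6599 thousand dollars higher for every extra year of experience.

β₁ = 3.6599 is the change in predicted salary (thousand dollars) per additional year of experience.

Interpretation:
- Experience up by 1 year → predicted salary increases by 3.6599 thousand dollars
- The effect is assumed constant over the observed range of x (linearity)

(β₀ = 59.7874 is the fitted value at x = 0 and is not part of the slope interpretation.)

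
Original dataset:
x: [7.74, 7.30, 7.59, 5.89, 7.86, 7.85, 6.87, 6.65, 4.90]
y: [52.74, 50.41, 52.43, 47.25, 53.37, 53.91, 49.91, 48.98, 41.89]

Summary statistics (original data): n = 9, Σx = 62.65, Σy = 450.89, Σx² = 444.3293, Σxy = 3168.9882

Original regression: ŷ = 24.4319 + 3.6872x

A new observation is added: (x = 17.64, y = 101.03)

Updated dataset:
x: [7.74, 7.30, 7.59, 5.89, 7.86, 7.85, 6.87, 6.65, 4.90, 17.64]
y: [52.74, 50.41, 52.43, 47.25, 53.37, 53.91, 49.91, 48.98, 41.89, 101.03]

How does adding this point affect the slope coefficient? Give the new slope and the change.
Adding the point moves β₁ from 3.6872 to 4.6891, i.e. it increases by 1.0019 (+27.2%).

The new point has HIGH LEVERAGE: x = 17.64 is far from the original mean x̄ = 62.65/9 ≈ 6.96 (original range [4.90, 7.86]).

Step 1: Update the sums with the new point (n goes from 9 to 10)
Σx  = 62.65 + 17.64 = 80.29
Σy  = 450.89 + 101.03 = 551.92
Σx² = 444.3293 + 17.64² = 444.3293 + 311.1696 = 755.4989
Σxy = 3168.9882 + 17.64×101.03 = 3168.9882 + 1782.1692 = 4951.1574

Step 2: Recompute the slope with b₁ = (nΣxy − ΣxΣy) / (nΣx² − (Σx)²)
Numerator   = 10×4951.1574 − 80.29×551.92 = 49511.5740 − 44313.6568 = 5197.9172
Denominator = 10×755.4989 − 80.29² = 7554.9890 − 6446.4841 = 1108.5049
b₁(new) = 5197.9172 / 1108.5049 = 4.6891

(Same formula on the original sums: (9×3168.9882 − 62.65×450.89) / (9×444.3293 − 62.65²) = 272.6353 / 73.9412 = 3.6872, matching the given fit.)

Step 3: Change in slope
Δβ₁ = 4.6891 − 3.6872 = +1.0019
Relative change = +1.0019 / 3.6872 × 100% = +27.2%
→ the slope increases when the point is added.

Because the point sits above the extension of the original line at a high-leverage x, it tilts the fit up.
In practice: check such a point for data-entry or measurement error; investigate whether it comes from the same population as the rest of the sample.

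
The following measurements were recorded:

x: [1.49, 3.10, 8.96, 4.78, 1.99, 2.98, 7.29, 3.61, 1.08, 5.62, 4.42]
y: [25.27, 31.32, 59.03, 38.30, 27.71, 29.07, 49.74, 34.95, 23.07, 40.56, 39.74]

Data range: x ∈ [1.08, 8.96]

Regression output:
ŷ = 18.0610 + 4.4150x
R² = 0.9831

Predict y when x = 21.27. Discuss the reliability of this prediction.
The equation gives ŷ = 111.9681; however x = 21.27 is 12.31 units above the observed range, so this extrapolated value should not be trusted.

Prediction calculation:
ŷ = 18.0610 + 4.4150 × 21.27
ŷ = 111.9681

Reliability:
- Data range: x ∈ [1.08, 8.96]
- Prediction point: x = 21.27 is 12.31 units above the observed range → this is EXTRAPOLATION, not interpolation

Why that matters here:
- Real relationships often flatten, saturate, or turn nonlinear at extremes
- R² describes fit only over the sampled x values; it says nothing about behaviour beyond them

A defensible statement: 'if the linear trend continued to x = 21.27, y would be about 111.9681' — the premise is untested.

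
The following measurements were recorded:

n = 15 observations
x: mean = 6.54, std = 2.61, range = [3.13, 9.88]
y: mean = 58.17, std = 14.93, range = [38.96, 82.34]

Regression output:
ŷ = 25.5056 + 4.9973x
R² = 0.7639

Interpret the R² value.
The model explains 76.39% of the variance in y (R² = 0.7639), leaving 23.61% unexplained; the fit is strong.

R² (coefficient of determination) measures the proportion of variance in y explained by the regression model.

Here R² = 0.7639:
- Explained: 76.39% of the variation in y
- Unexplained (residual): 100% − 76.39% = 23.61%
- Rule of thumb (below 0.3 weak; 0.3 to below 0.7 moderate; 0.7 and above strong) → strong

Equivalently, for simple linear regression R² = r², so |r| = √0.7639 ≈ 0.8740.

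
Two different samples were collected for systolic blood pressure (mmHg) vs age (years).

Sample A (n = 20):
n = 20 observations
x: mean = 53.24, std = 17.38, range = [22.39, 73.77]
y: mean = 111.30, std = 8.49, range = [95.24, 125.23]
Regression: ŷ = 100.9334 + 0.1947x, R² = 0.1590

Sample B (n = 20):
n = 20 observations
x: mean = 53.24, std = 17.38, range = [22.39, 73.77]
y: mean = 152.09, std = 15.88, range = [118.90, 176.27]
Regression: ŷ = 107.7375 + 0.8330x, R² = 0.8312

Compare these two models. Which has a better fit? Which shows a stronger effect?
Model B has the better fit (R² = 0.8312 vs 0.1590). Model B shows the stronger effect (|β₁| = 0.8330 vs 0.1947).

Model Comparison:

Which explains more variance? (R²)
- Model A: R² = 0.1590 → 15.90% of variance in blood pressure explained
- Model B: R² = 0.8312 → 83.12% of variance in blood pressure explained
- 0.8312 > 0.1590 → Model B has the better fit

Which has the larger per-year effect? (|β₁|)
- Model A: β₁ = 0.1947 → predicted blood pressure rises 0.1947 mmHg per additional year of age
- Model B: β₁ = 0.8330 → predicted blood pressure rises 0.8330 mmHg per additional year of age
- |0.1947| < |0.8330| → Model B shows the stronger marginal effect

Note: A steeper slope doesn't make a better model if the scatter around the line is large.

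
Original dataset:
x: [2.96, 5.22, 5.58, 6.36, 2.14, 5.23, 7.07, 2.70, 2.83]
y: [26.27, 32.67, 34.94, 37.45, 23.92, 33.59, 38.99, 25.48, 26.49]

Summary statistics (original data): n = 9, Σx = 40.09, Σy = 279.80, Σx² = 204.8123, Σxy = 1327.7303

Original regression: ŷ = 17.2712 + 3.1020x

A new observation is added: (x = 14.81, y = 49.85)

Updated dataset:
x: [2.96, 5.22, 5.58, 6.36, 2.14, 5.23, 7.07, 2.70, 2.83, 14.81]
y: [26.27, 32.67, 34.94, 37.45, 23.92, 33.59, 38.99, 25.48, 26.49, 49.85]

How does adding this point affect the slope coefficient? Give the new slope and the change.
Adding the point moves β₁ from 3.1020 to 2.0875, i.e. it decreases by 1.0145 (-32.7%).

x = 14.81 lies well outside the original x-range [2.14, 7.07] (x̄ ≈ 4.45), so this observation has high leverage and can move the slope substantially.

Step 1: Update the sums with the new point (n goes from 9 to 10)
Σx  = 40.09 + 14.81 = 54.90
Σy  = 279.80 + 49.85 = 329.65
Σx² = 204.8123 + 14.81² = 204.8123 + 219.3361 = 424.1484
Σxy = 1327.7303 + 14.81×49.85 = 1327.7303 + 738.2785 = 2066.0088

Step 2: Recompute the slope with b₁ = (nΣxy − ΣxΣy) / (nΣx² − (Σx)²)
Numerator   = 10×2066.0088 − 54.90×329.65 = 20660.0880 − 18097.7850 = 2562.3030
Denominator = 10×424.1484 − 54.90² = 4241.4840 − 3014.0100 = 1227.4740
b₁(new) = 2562.3030 / 1227.4740 = 2.0875

(Same formula on the original sums: (9×1327.7303 − 40.09×279.80) / (9×204.8123 − 40.09²) = 732.3907 / 236.1026 = 3.1020, matching the given fit.)

Step 3: Change in slope
Δβ₁ = 2.0875 − 3.1020 = -1.0145
Relative change = -1.0145 / 3.1020 × 100% = -32.7%
→ the slope decreases when the point is added.

A high-leverage point only changes the slope if it is off the original line; here y = 49.85 is below the original trend, so the slope decreases.
In practice: refit with and without it and report both if conclusions differ; investigate whether it comes from the same population as the rest of the sample.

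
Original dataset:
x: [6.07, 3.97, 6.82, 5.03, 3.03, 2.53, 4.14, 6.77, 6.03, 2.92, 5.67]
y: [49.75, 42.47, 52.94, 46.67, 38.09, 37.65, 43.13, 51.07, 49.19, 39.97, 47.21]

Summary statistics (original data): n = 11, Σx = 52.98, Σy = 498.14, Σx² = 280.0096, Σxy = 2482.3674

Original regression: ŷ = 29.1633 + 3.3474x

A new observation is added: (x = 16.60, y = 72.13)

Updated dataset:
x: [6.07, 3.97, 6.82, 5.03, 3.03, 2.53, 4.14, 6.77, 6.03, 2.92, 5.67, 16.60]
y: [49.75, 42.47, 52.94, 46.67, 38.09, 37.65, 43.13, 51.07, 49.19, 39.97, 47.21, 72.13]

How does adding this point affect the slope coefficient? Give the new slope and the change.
Adding the point moves β₁ from 3.3474 to 2.4527, i.e. it decreases by 0.8947 (-26.7%).

x = 16.60 lies well outside the original x-range [2.53, 6.82] (x̄ ≈ 4.82), so this observation has high leverage and can move the slope substantially.

Step 1: Update the sums with the new point (n goes from 11 to 12)
Σx  = 52.98 + 16.60 = 69.58
Σy  = 498.14 + 72.13 = 570.27
Σx² = 280.0096 + 16.60² = 280.0096 + 275.5600 = 555.5696
Σxy = 2482.3674 + 16.60×72.13 = 2482.3674 + 1197.3580 = 3679.7254

Step 2: Recompute the slope with b₁ = (nΣxy − ΣxΣy) / (nΣx² − (Σx)²)
Numerator   = 12×3679.7254 − 69.58×570.27 = 44156.7048 − 39679.3866 = 4477.3182
Denominator = 12×555.5696 − 69.58² = 6666.8352 − 4841.3764 = 1825.4588
b₁(new) = 4477.3182 / 1825.4588 = 2.4527

(Same formula on the original sums: (11×2482.3674 − 52.98×498.14) / (11×280.0096 − 52.98²) = 914.5842 / 273.2252 = 3.3474, matching the given fit.)

Step 3: Change in slope
Δβ₁ = 2.4527 − 3.3474 = -0.8947
Relative change = -0.8947 / 3.3474 × 100% = -26.7%
→ the slope decreases when the point is added.

A high-leverage point only changes the slope if it is off the original line; here y = 72.13 is below the original trend, so the slope decreases.
In practice: refit with and without it and report both if conclusions differ.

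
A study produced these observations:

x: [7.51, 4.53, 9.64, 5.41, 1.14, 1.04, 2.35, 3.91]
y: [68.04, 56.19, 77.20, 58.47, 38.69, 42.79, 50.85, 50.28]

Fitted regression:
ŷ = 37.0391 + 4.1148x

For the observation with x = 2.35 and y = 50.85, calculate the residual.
Residual = 4.1411

The residual is the difference between the actual value and the predicted value:

Residual = y - ŷ

Step 1: Calculate predicted value
ŷ = 37.0391 + 4.1148 × 2.35
ŷ = 46.7089

Step 2: Calculate residual
Residual = 50.85 - 46.7089
Residual = 4.1411

The residual is positive, so the observed y = 50.85 sits above the regression line (the line underestimates it by 4.1411).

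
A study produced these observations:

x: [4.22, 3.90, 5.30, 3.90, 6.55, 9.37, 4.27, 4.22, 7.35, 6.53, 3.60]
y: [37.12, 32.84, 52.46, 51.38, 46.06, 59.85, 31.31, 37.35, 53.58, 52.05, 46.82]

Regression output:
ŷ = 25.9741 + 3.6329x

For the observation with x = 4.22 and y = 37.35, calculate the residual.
Residual = -3.9549

The residual is the difference between the actual value and the predicted value:

Residual = y - ŷ

Step 1: Calculate predicted value
ŷ = 25.9741 + 3.6329 × 4.22
ŷ = 41.3049

Step 2: Calculate residual
Residual = 37.35 - 41.3049
Residual = -3.9549

Sign check: y < ŷ, so the point is below the line and the fit overestimates here.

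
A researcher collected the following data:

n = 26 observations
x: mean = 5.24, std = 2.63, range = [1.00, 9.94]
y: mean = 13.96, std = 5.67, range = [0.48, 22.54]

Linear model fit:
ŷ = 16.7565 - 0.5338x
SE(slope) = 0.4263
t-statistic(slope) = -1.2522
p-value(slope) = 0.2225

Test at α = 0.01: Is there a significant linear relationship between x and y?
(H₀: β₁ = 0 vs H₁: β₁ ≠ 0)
p-value = 0.2225 ≥ α = 0.01, so we fail to reject H₀. The relationship is not significant.

Hypothesis test for the slope coefficient:

H₀: β₁ = 0 (no linear relationship)
H₁: β₁ ≠ 0 (linear relationship exists)

Test statistic: t = β̂₁ / SE(β̂₁) = -0.5338 / 0.4263 = -1.2522

p = 0.2225: how often a slope estimate this far from 0 (in SE units) would arise by chance if β₁ were truly 0.

Decision rule: reject H₀ if p-value < α.
p-value = 0.2225 ≥ α = 0.01 → fail to reject H₀.

Conclusion: the linear association between x and y is not significant at the 1% level.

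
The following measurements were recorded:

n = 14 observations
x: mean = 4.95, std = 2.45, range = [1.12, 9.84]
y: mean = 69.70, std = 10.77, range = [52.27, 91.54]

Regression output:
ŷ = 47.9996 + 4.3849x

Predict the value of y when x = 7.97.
ŷ = 82.9473

Plug x = 7.97 into the fitted line:

ŷ = 47.9996 + 4.3849 × 7.97
ŷ = 47.9996 + 34.9477
ŷ = 82.9473

This is the fitted mean response at that x — an individual observation would come with a wider prediction interval.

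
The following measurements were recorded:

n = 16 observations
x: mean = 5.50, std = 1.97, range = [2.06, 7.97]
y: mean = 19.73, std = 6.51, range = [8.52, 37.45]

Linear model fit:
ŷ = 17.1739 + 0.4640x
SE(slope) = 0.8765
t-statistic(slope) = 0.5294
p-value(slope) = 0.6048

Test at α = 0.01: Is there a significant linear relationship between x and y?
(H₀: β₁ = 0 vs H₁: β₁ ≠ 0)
Since p-value = 0.6048 ≥ α = 0.01, fail to reject H₀ — the slope is not significantly different from 0.

Hypothesis test for the slope coefficient:

H₀: β₁ = 0 (no linear relationship)
H₁: β₁ ≠ 0 (linear relationship exists)

Test statistic: t = β̂₁ / SE(β̂₁) = 0.4640 / 0.8765 = 0.5294

The p-value (0.6048) is the probability, under H₀, of a t-statistic at least as extreme as |t| = 0.5294 (two-sided, df = n − 2 = 14).

Decision rule: reject H₀ if p-value < α.
p-value = 0.6048 ≥ α = 0.01 → fail to reject H₀.

Conclusion: the linear association between x and y is not significant at the 1% level.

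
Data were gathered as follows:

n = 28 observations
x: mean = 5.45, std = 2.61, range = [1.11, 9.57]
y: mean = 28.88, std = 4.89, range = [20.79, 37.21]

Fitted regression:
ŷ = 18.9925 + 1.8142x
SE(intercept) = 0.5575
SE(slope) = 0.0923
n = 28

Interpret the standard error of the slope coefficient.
SE(slope) = 0.0923 measures the uncertainty in the estimated slope. The coefficient is estimated precisely (SE/|β̂₁| = 5.1%).

SE(β̂₁) = s / √Sxx, where s is the residual standard deviation and Sxx = Σ(x − x̄)². It is the yardstick for how far β̂₁ = 1.8142 could plausibly be from the true slope.

Relative precision:
- SE / |β̂₁| = 0.0923 / 1.8142 = 5.1%
- Rule of thumb (under 20%: precise; 20% to under 50%: moderately precise; 50% or more: imprecise) → precise

Link to the t-test: t = β̂₁ / SE(β̂₁) = 1.8142 / 0.0923 = 19.6555, the statistic for H₀: β₁ = 0.

What drives SE(β̂₁): wider spread of x values → smaller SE.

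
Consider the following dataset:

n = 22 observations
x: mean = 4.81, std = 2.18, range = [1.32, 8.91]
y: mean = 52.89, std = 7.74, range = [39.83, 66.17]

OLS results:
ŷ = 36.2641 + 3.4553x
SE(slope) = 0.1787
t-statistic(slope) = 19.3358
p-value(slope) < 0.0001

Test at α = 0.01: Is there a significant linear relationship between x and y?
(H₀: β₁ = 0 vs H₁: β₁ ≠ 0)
p-value < 0.0001 < α = 0.01, so we reject H₀. The relationship is significant.

Hypothesis test for the slope coefficient:

H₀: β₁ = 0 (no linear relationship)
H₁: β₁ ≠ 0 (linear relationship exists)

Test statistic: t = β̂₁ / SE(β̂₁) = 3.4553 / 0.1787 = 19.3358

The p-value (<0.0001) is the probability, under H₀, of a t-statistic at least as extreme as |t| = 19.3358 (two-sided, df = n − 2 = 20).

Decision rule: reject H₀ if p-value < α.
p-value < 0.0001 < α = 0.01 → reject H₀.

Conclusion: the linear association between x and y is significant at the 1% level.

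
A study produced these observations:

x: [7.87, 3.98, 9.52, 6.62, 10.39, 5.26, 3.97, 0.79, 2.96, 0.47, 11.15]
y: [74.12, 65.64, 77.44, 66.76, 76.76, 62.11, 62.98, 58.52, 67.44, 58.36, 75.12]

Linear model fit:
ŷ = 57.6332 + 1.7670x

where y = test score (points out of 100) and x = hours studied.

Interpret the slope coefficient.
An increase of one hour in study time is associated with a 1.7670 points increase in predicted test score.

β₁ = 1.7670 is the change in predicted test score (points) per additional hour of study time.

Interpretation:
- Study time up by 1 hour → predicted test score increases by 1.7670 points
- The effect is assumed constant over the observed range of x (linearity)

The intercept β₀ = 57.6332 is the predicted test score when study time = 0.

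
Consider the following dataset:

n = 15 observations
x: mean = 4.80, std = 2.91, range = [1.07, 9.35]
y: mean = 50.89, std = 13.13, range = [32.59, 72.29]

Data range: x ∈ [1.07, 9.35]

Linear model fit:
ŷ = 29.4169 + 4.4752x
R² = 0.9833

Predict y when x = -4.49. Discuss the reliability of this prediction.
The equation gives ŷ = 9.3233; however x = -4.49 is 5.56 units below the observed range, so this extrapolated value should not be trusted.

Prediction calculation:
ŷ = 29.4169 + 4.4752 × (-4.49)
ŷ = 9.3233

Reliability:
- Data range: x ∈ [1.07, 9.35]
- Prediction point: x = -4.49 is 5.56 units below the observed range → this is EXTRAPOLATION, not interpolation

Why that matters here:
- R² describes fit only over the sampled x values; it says nothing about behaviour beyond them
- The standard error of prediction grows with (x − x̄)², and x = -4.49 is far from x̄ = 4.80
- There are no observations near this x to validate the fitted line there

A defensible statement: 'if the linear trend continued to x = -4.49, y would be about 9.3233' — the premise is untested.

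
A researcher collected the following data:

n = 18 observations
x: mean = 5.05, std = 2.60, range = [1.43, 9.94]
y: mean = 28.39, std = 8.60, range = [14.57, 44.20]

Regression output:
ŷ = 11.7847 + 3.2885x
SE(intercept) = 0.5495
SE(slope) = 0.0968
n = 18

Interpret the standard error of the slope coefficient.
SE(β̂₁) = 0.0968 is the estimated standard deviation of the slope estimate across repeated samples; relative to β̂₁ = 3.2885 that is 2.9%, a precise estimate.

SE(β̂₁) = 0.0968 says: if we drew many samples of n = 18 from the same population and refit each time, the fitted slopes would scatter with a standard deviation of roughly 0.0968 around the true β₁.

Relative precision:
- SE / |β̂₁| = 0.0968 / 3.2885 = 2.9%
- Rule of thumb (under 20%: precise; 20% to under 50%: moderately precise; 50% or more: imprecise) → precise

Rough 95% range (±2 SE): 3.2885 ± 0.1936 → (3.0949, 3.4821).

What drives SE(β̂₁): more residual scatter → larger SE; wider spread of x values → smaller SE.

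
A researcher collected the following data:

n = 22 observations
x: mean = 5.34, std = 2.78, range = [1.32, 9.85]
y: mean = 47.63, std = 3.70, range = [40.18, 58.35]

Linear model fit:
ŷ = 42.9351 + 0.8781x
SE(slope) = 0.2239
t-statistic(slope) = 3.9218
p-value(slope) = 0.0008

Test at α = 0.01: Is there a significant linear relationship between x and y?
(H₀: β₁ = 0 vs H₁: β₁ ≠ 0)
Reject H₀: p-value = 0.0008 < α = 0.01. The linear relationship is significant at the 1% level.

Hypothesis test for the slope coefficient:

H₀: β₁ = 0 (no linear relationship)
H₁: β₁ ≠ 0 (linear relationship exists)

Test statistic: t = β̂₁ / SE(β̂₁) = 0.8781 / 0.2239 = 3.9218

The p-value (0.0008) is the probability, under H₀, of a t-statistic at least as extreme as |t| = 3.9218 (two-sided, df = n − 2 = 20).

Decision rule: reject H₀ if p-value < α.
p-value = 0.0008 < α = 0.01 → reject H₀.

At α = 0.01 the data do provide convincing evidence of a nonzero slope.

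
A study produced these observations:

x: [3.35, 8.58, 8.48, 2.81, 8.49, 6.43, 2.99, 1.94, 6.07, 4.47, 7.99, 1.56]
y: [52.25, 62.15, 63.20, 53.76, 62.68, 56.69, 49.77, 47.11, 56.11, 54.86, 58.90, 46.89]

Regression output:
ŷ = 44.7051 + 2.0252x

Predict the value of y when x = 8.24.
ŷ = 61.3927

Plug x = 8.24 into the fitted line:

ŷ = 44.7051 + 2.0252 × 8.24
ŷ = 44.7051 + 16.6876
ŷ = 61.3927

This is a point prediction; actual observations scatter around it by roughly the residual standard deviation.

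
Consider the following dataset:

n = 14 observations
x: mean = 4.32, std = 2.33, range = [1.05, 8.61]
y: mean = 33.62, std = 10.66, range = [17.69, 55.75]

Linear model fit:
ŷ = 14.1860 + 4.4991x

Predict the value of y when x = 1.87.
ŷ = 22.5993

Plug x = 1.87 into the fitted line:

ŷ = 14.1860 + 4.4991 × 1.87
ŷ = 14.1860 + 8.4133
ŷ = 22.5993

This is a point prediction; actual observations scatter around it by roughly the residual standard deviation.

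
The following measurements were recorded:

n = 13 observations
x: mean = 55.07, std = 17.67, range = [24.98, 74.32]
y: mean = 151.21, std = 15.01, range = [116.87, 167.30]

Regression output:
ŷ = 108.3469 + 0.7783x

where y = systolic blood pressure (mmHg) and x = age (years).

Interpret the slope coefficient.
An increase of one year in age is associated with a 0.7783 mmHg increase in predicted blood pressure.

β₁ = 0.7783 is the change in predicted blood pressure (mmHg) per additional year of age.

Interpretation:
- Age up by 1 year → predicted blood pressure increases by 0.7783 mmHg
- This is a linear approximation: the same per-unit change is assumed across the whole observed x range

The intercept β₀ = 108.3469 is the predicted blood pressure when age = 0; since the smallest observed x is 24.98, this is an extrapolation and mainly anchors the line.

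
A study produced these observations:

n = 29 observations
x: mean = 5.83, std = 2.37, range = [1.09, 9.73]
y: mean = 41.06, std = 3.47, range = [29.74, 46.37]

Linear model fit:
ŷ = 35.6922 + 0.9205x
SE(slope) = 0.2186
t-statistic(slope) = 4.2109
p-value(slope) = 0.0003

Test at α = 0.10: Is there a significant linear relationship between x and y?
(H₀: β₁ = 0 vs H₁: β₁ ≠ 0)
Reject H₀: p-value = 0.0003 < α = 0.10. The linear relationship is significant at the 10% level.

Hypothesis test for the slope coefficient:

H₀: β₁ = 0 (no linear relationship)
H₁: β₁ ≠ 0 (linear relationship exists)

Test statistic: t = β̂₁ / SE(β̂₁) = 0.9205 / 0.2186 = 4.2109

With df = 27, the two-sided p-value for |t| = 4.2109 is 0.0003.

Decision rule: reject H₀ if p-value < α.
p-value = 0.0003 < α = 0.10 → reject H₀.

At α = 0.10 the data do provide convincing evidence of a nonzero slope.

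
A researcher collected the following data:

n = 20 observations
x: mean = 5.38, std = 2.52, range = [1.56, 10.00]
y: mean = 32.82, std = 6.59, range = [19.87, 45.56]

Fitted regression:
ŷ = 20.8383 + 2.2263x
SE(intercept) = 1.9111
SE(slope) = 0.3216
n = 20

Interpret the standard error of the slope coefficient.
The slope 2.2263 is pinned down to within about ±0.3216 (one SE) by these data — relative uncertainty 14.4%, i.e. precise.

SE(β̂₁) = s / √Sxx, where s is the residual standard deviation and Sxx = Σ(x − x̄)². It is the yardstick for how far β̂₁ = 2.2263 could plausibly be from the true slope.

Relative precision:
- SE / |β̂₁| = 0.3216 / 2.2263 = 14.4%
- Rule of thumb (under 20%: precise; 20% to under 50%: moderately precise; 50% or more: imprecise) → precise

Link to interval estimation: a confidence interval for β₁ is β̂₁ ± t* × 0.3216, so SE sets the half-width per unit of t*.

What drives SE(β̂₁): larger n (here n = 20) → smaller SE; more residual scatter → larger SE; wider spread of x values → smaller SE.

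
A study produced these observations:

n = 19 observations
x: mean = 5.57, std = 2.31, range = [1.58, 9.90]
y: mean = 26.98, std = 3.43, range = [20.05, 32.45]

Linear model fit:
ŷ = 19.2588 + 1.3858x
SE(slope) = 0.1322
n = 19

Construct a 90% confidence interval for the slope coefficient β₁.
The 90% CI for β₁ is (1.1558, 1.6158)

Confidence interval for the slope:

The 90% CI for β₁ is: β̂₁ ± t*(α/2, n-2) × SE(β̂₁)

Step 1: Find critical t-value
- Confidence level = 0.9
- Degrees of freedom = n - 2 = 19 - 2 = 17
- t*(α/2, 17) = 1.7396

Step 2: Calculate margin of error
Margin = 1.7396 × 0.1322 = 0.2300

Step 3: Construct interval
CI = 1.3858 ± 0.2300
CI = (1.1558, 1.6158)

Interpretation: each one-unit increase in x is associated with a change in mean y of between 1.1558 and 1.6158, with 90% confidence.
Since 0 is outside the interval, a two-sided test at α = 0.10 would reject H₀: β₁ = 0.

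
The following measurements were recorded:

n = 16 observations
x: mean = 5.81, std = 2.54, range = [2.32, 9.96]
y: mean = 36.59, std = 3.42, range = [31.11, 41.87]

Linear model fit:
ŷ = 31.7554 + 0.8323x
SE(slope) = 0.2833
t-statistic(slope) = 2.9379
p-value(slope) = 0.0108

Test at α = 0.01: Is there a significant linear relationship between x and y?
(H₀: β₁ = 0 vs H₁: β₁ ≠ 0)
Fail to reject H₀: p-value = 0.0108 ≥ α = 0.01. The linear relationship is not significant at the 1% level.

Hypothesis test for the slope coefficient:

H₀: β₁ = 0 (no linear relationship)
H₁: β₁ ≠ 0 (linear relationship exists)

Test statistic: t = β̂₁ / SE(β̂₁) = 0.8323 / 0.2833 = 2.9379

The p-value (0.0108) is the probability, under H₀, of a t-statistic at least as extreme as |t| = 2.9379 (two-sided, df = n − 2 = 14).

Decision rule: reject H₀ if p-value < α.
p-value = 0.0108 ≥ α = 0.01 → fail to reject H₀.

There is not sufficient evidence at the 1% significance level to conclude that a linear relationship exists between x and y.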